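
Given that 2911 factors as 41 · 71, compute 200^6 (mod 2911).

1152

Mod 41: 200 ≡ 36; 36^6 ≡ 4 (mod 41).
Mod 71: 200 ≡ 58; 58^6 ≡ 16 (mod 71).
Combine by CRT: x ≡ 4 (mod 41), x ≡ 16 (mod 71) ⇒ x ≡ 1152 (mod 2911).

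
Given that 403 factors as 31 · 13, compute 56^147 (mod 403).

311

Mod 31: 56 ≡ 25; by Fermat, exponent reduces to 147 mod 30 = 27; 25^27 ≡ 1 (mod 31).
Mod 13: 56 ≡ 4; by Fermat, exponent reduces to 147 mod 12 = 3; 4^3 ≡ 12 (mod 13).
Combine by CRT: x ≡ 1 (mod 31), x ≡ 12 (mod 13) ⇒ x ≡ 311 (mod 403).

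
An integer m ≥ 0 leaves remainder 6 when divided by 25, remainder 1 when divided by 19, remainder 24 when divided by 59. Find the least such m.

27931

Combine the congruences pairwise.
From m ≡ 6 (mod 25) write m = 6 + 25t. Substituting into m ≡ 1 (mod 19) gives 25t ≡ 14 (mod 19), and since 6⁻¹ ≡ 16 (mod 19), t ≡ 15. Hence m ≡ 6 + 25·15 = 381 (mod 475).
From m ≡ 381 (mod 475) write m = 381 + 475t. Substituting into m ≡ 24 (mod 59) gives 475t ≡ 56 (mod 59), and since 3⁻¹ ≡ 20 (mod 59), t ≡ 58. Hence m ≡ 381 + 475·58 = 27931 (mod 28025).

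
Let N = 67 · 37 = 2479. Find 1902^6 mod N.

2025

Mod 67: 1902 ≡ 26; 26^6 ≡ 15 (mod 67).
Mod 37: 1902 ≡ 15; 15^6 ≡ 27 (mod 37).
Combine by CRT: x ≡ 15 (mod 67), x ≡ 27 (mod 37) ⇒ x ≡ 2025 (mod 2479).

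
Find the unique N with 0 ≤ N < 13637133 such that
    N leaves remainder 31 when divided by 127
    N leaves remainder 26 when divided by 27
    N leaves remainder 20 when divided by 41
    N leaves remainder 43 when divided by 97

The moduli are pairwise coprime; M = 127·27·41·97 = 13637133.
M/127 = 107379; 107379 ≡ 64 (mod 127); 64·2 ≡ 1, so inverse 2.
M/27 = 505079; 505079 ≡ 17 (mod 27); 17·8 ≡ 1, so inverse 8.
M/41 = 332613; 332613 ≡ 21 (mod 41); 21·2 ≡ 1, so inverse 2.
M/97 = 140589; 140589 ≡ 36 (mod 97); 36·62 ≡ 1, so inverse 62.
N ≡ 31·107379·2 + 26·505079·8 + 20·332613·2 + 43·140589·62 = 499828724.
499828724 mod 13637133 = 8891936.

8891936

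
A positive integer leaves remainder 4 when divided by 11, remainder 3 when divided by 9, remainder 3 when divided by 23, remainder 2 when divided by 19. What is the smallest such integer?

The moduli are pairwise coprime; M = 11·9·23·19 = 43263.
M/11 = 3933; 3933 ≡ 6 (mod 11); 6·2 ≡ 1, so inverse 2.
M/9 = 4807; 4807 ≡ 1 (mod 9), inverse 1.
M/23 = 1881; 1881 ≡ 18 (mod 23); 18·9 ≡ 1, so inverse 9.
M/19 = 2277; 2277 ≡ 16 (mod 19); 16·6 ≡ 1, so inverse 6.
n ≡ 4·3933·2 + 3·4807·1 + 3·1881·9 + 2·2277·6 = 123996.
123996 mod 43263 = 37470.

37470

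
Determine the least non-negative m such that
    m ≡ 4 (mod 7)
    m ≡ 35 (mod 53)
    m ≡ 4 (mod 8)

The moduli are pairwise coprime; N = 7·53·8 = 2968.
N/7 = 424; 424 ≡ 4 (mod 7); 4·2 ≡ 1, so inverse 2.
N/53 = 56; 56 ≡ 3 (mod 53); 3·18 ≡ 1, so inverse 18.
N/8 = 371; 371 ≡ 3 (mod 8); 3·3 ≡ 1, so inverse 3.
m ≡ 4·424·2 + 35·56·18 + 4·371·3 = 43124.
43124 mod 2968 = 1572.

1572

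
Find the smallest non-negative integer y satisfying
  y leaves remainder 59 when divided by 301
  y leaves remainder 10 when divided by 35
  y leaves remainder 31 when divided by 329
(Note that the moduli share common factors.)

360

Combine the congruences pairwise.
gcd(301, 35) = 7 and 7 | (10 − 59), so the pair is consistent; merging gives y ≡ 360 (mod 1505), where 1505 = lcm(301, 35).
gcd(1505, 329) = 7 and 7 | (31 − 360), so the pair is consistent; merging gives y ≡ 360 (mod 70735), where 70735 = lcm(1505, 329).
The solution is unique modulo lcm(301, 35, 329) = 70735.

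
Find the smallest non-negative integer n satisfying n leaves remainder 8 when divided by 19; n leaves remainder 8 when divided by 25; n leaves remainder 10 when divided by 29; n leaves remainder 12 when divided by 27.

131583

The moduli are pairwise coprime; M = 19·25·29·27 = 371925.
M/19 = 19575; 19575 ≡ 5 (mod 19); 5·4 ≡ 1, so inverse 4.
M/25 = 14877; 14877 ≡ 2 (mod 25); 2·13 ≡ 1, so inverse 13.
M/29 = 12825; 12825 ≡ 7 (mod 29); 7·25 ≡ 1, so inverse 25.
M/27 = 13775; 13775 ≡ 5 (mod 27); 5·11 ≡ 1, so inverse 11.
n ≡ 8·19575·4 + 8·14877·13 + 10·12825·25 + 12·13775·11 = 7198158.
7198158 mod 371925 = 131583.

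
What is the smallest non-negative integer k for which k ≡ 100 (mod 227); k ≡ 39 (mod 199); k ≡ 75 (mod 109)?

3631192

From k ≡ 100 (mod 227) write k = 100 + 227t. Substituting into k ≡ 39 (mod 199) gives 227t ≡ 138 (mod 199), and since 28⁻¹ ≡ 64 (mod 199), t ≡ 76. Hence k ≡ 100 + 227·76 = 17352 (mod 45173).
From k ≡ 17352 (mod 45173) write k = 17352 + 45173t. Substituting into k ≡ 75 (mod 109) gives 45173t ≡ 54 (mod 109), and since 47⁻¹ ≡ 58 (mod 109), t ≡ 80. Hence k ≡ 17352 + 45173·80 = 3631192 (mod 4923857).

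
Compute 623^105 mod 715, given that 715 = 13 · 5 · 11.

428

Mod 13: 623 ≡ 12; by Fermat, exponent reduces to 105 mod 12 = 9; 12^9 ≡ 12 (mod 13).
Mod 5: 623 ≡ 3; by Fermat, exponent reduces to 105 mod 4 = 1; 3^1 ≡ 3 (mod 5).
Mod 11: 623 ≡ 7; by Fermat, exponent reduces to 105 mod 10 = 5; 7^5 ≡ 10 (mod 11).
Combine by CRT: x ≡ 12 (mod 13), x ≡ 3 (mod 5), x ≡ 10 (mod 11) ⇒ x ≡ 428 (mod 715).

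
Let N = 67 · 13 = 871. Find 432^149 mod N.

Mod 67: 432 ≡ 30; by Fermat, exponent reduces to 149 mod 66 = 17; 30^17 ≡ 38 (mod 67).
Mod 13: 432 ≡ 3; by Fermat, exponent reduces to 149 mod 12 = 5; 3^5 ≡ 9 (mod 13).
Combine by CRT: x ≡ 38 (mod 67), x ≡ 9 (mod 13) ⇒ x ≡ 373 (mod 871).

373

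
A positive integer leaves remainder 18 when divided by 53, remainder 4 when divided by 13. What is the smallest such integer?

654

Combine the congruences pairwise.
From x ≡ 18 (mod 53) write x = 18 + 53t. Substituting into x ≡ 4 (mod 13) gives 53t ≡ 12 (mod 13), and since 1⁻¹ ≡ 1 (mod 13), t ≡ 12. Hence x ≡ 18 + 53·12 = 654 (mod 689).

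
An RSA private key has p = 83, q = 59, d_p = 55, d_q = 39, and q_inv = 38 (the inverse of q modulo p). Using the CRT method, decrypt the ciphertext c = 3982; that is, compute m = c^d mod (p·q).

m₁ = c^(d_p) mod p: c ≡ 81 (mod 83), and 81^55 mod 83 = 33.
m₂ = c^(d_q) mod q: c ≡ 29 (mod 59), and 29^39 mod 59 = 45.
h = q_inv·(m₁ − m₂) mod p = 38·(33 − 45) mod 83 = 42.
m = m₂ + h·q = 45 + 42·59 = 2523.

2523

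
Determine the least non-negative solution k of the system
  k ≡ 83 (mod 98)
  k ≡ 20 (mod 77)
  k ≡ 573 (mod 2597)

21349

gcd(98, 77) = 7 and 7 | (20 − 83), so the pair is consistent; merging gives k ≡ 867 (mod 1078), where 1078 = lcm(98, 77).
gcd(1078, 2597) = 49 and 49 | (573 − 867), so the pair is consistent; merging gives k ≡ 21349 (mod 57134), where 57134 = lcm(1078, 2597).
The solution is unique modulo lcm(98, 77, 2597) = 57134.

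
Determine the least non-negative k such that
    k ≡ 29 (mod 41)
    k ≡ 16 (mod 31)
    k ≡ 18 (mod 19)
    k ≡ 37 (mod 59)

662548

The moduli are pairwise coprime; N = 41·31·19·59 = 1424791.
N/41 = 34751; 34751 ≡ 24 (mod 41); 24·12 ≡ 1, so inverse 12.
N/31 = 45961; 45961 ≡ 19 (mod 31); 19·18 ≡ 1, so inverse 18.
N/19 = 74989; 74989 ≡ 15 (mod 19); 15·14 ≡ 1, so inverse 14.
N/59 = 24149; 24149 ≡ 18 (mod 59); 18·23 ≡ 1, so inverse 23.
k ≡ 29·34751·12 + 16·45961·18 + 18·74989·14 + 37·24149·23 = 64778143.
64778143 mod 1424791 = 662548.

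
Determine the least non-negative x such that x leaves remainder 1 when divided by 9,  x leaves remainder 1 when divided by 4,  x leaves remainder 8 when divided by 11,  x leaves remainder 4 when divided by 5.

From x ≡ 1 (mod 9) write x = 1 + 9t. Substituting into x ≡ 1 (mod 4) gives 9t ≡ 0 (mod 4), and since 1⁻¹ ≡ 1 (mod 4), t ≡ 0. Hence x ≡ 1 + 9·0 = 1 (mod 36).
From x ≡ 1 (mod 36) write x = 1 + 36t. Substituting into x ≡ 8 (mod 11) gives 36t ≡ 7 (mod 11), and since 3⁻¹ ≡ 4 (mod 11), t ≡ 6. Hence x ≡ 1 + 36·6 = 217 (mod 396).
From x ≡ 217 (mod 396) write x = 217 + 396t. Substituting into x ≡ 4 (mod 5) gives 396t ≡ 2 (mod 5), and since 1⁻¹ ≡ 1 (mod 5), t ≡ 2. Hence x ≡ 217 + 396·2 = 1009 (mod 1980).

1009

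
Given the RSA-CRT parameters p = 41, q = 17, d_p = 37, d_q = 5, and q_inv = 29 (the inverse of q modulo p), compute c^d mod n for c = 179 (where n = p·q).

552

m₁ = c^(d_p) mod p: c ≡ 15 (mod 41), and 15^37 mod 41 = 19.
m₂ = c^(d_q) mod q: c ≡ 9 (mod 17), and 9^5 mod 17 = 8.
h = q_inv·(m₁ − m₂) mod p = 29·(19 − 8) mod 41 = 32.
m = m₂ + h·q = 8 + 32·17 = 552.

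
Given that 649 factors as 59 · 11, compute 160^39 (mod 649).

Mod 59: 160 ≡ 42; 42^39 ≡ 47 (mod 59).
Mod 11: 160 ≡ 6; by Fermat, exponent reduces to 39 mod 10 = 9; 6^9 ≡ 2 (mod 11).
Combine by CRT: x ≡ 47 (mod 59), x ≡ 2 (mod 11) ⇒ x ≡ 519 (mod 649).

519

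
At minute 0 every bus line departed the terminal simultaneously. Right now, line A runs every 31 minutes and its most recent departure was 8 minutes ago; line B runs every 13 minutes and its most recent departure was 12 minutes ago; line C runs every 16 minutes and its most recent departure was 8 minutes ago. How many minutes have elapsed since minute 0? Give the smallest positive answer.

The moduli are pairwise coprime; N = 31·13·16 = 6448.
N/31 = 208; 208 ≡ 22 (mod 31); 22·24 ≡ 1, so inverse 24.
N/13 = 496; 496 ≡ 2 (mod 13); 2·7 ≡ 1, so inverse 7.
N/16 = 403; 403 ≡ 3 (mod 16); 3·11 ≡ 1, so inverse 11.
t ≡ 8·208·24 + 12·496·7 + 8·403·11 = 117064.
117064 mod 6448 = 1000.

1000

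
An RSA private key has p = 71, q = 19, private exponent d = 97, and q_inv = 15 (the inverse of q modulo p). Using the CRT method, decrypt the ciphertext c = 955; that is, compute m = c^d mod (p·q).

1156

d_p = d mod (p−1) = 97 mod 70 = 27; d_q = d mod (q−1) = 7.
m₁ = c^(d_p) mod p: c ≡ 32 (mod 71), and 32^27 mod 71 = 20.
m₂ = c^(d_q) mod q: c ≡ 5 (mod 19), and 5^7 mod 19 = 16.
h = q_inv·(m₁ − m₂) mod p = 15·(20 − 16) mod 71 = 60.
m = m₂ + h·q = 16 + 60·19 = 1156.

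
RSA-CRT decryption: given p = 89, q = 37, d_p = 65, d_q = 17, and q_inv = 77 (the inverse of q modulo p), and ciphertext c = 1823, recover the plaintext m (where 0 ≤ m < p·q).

1506

m₁ = c^(d_p) mod p: c ≡ 43 (mod 89), and 43^65 mod 89 = 82.
m₂ = c^(d_q) mod q: c ≡ 10 (mod 37), and 10^17 mod 37 = 26.
h = q_inv·(m₁ − m₂) mod p = 77·(82 − 26) mod 89 = 40.
m = m₂ + h·q = 26 + 40·37 = 1506.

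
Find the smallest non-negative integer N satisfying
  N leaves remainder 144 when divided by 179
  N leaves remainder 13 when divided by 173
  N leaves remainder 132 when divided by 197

From N ≡ 144 (mod 179) write N = 144 + 179t. Substituting into N ≡ 13 (mod 173) gives 179t ≡ 42 (mod 173), and since 6⁻¹ ≡ 29 (mod 173), t ≡ 7. Hence N ≡ 144 + 179·7 = 1397 (mod 30967).
From N ≡ 1397 (mod 30967) write N = 1397 + 30967t. Substituting into N ≡ 132 (mod 197) gives 30967t ≡ 114 (mod 197), and since 38⁻¹ ≡ 140 (mod 197), t ≡ 3. Hence N ≡ 1397 + 30967·3 = 94298 (mod 6100499).

94298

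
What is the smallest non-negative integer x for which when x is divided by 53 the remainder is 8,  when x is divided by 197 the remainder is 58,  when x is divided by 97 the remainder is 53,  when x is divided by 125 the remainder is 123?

The moduli are pairwise coprime; N = 53·197·97·125 = 126597125.
N/53 = 2388625; 2388625 ≡ 21 (mod 53); 21·48 ≡ 1, so inverse 48.
N/197 = 642625; 642625 ≡ 11 (mod 197); 11·18 ≡ 1, so inverse 18.
N/97 = 1305125; 1305125 ≡ 87 (mod 97); 87·29 ≡ 1, so inverse 29.
N/125 = 1012777; 1012777 ≡ 27 (mod 125); 27·88 ≡ 1, so inverse 88.
x ≡ 8·2388625·48 + 58·642625·18 + 53·1305125·29 + 123·1012777·88 = 14556407873.
14556407873 mod 126597125 = 124335623.

124335623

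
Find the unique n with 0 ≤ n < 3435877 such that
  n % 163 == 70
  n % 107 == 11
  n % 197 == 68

The moduli are pairwise coprime; M = 163·107·197 = 3435877.
M/163 = 21079; 21079 ≡ 52 (mod 163); 52·116 ≡ 1, so inverse 116.
M/107 = 32111; 32111 ≡ 11 (mod 107); 11·39 ≡ 1, so inverse 39.
M/197 = 17441; 17441 ≡ 105 (mod 197); 105·182 ≡ 1, so inverse 182.
n ≡ 70·21079·116 + 11·32111·39 + 68·17441·182 = 400786915.
400786915 mod 3435877 = 2225183.

2225183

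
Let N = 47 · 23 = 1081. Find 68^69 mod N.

988

Mod 47: 68 ≡ 21; by Fermat, exponent reduces to 69 mod 46 = 23; 21^23 ≡ 1 (mod 47).
Mod 23: 68 ≡ 22; by Fermat, exponent reduces to 69 mod 22 = 3; 22^3 ≡ 22 (mod 23).
Combine by CRT: x ≡ 1 (mod 47), x ≡ 22 (mod 23) ⇒ x ≡ 988 (mod 1081).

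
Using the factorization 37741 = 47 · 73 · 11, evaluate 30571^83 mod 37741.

Mod 47: 30571 ≡ 21; by Fermat, exponent reduces to 83 mod 46 = 37; 21^37 ≡ 6 (mod 47).
Mod 73: 30571 ≡ 57; by Fermat, exponent reduces to 83 mod 72 = 11; 57^11 ≡ 36 (mod 73).
Mod 11: 30571 ≡ 2; by Fermat, exponent reduces to 83 mod 10 = 3; 2^3 ≡ 8 (mod 11).
Combine by CRT: x ≡ 6 (mod 47), x ≡ 36 (mod 73), x ≡ 8 (mod 11) ⇒ x ≡ 33470 (mod 37741).

33470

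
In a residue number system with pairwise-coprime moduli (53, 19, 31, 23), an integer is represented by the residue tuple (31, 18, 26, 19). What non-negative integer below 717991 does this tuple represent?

333772

The moduli are pairwise coprime; N = 53·19·31·23 = 717991.
N/53 = 13547; 13547 ≡ 32 (mod 53); 32·5 ≡ 1, so inverse 5.
N/19 = 37789; 37789 ≡ 17 (mod 19); 17·9 ≡ 1, so inverse 9.
N/31 = 23161; 23161 ≡ 4 (mod 31); 4·8 ≡ 1, so inverse 8.
N/23 = 31217; 31217 ≡ 6 (mod 23); 6·4 ≡ 1, so inverse 4.
x ≡ 31·13547·5 + 18·37789·9 + 26·23161·8 + 19·31217·4 = 15411583.
15411583 mod 717991 = 333772.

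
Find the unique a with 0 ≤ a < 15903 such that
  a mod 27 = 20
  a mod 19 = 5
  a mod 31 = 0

From a ≡ 20 (mod 27) write a = 20 + 27t. Substituting into a ≡ 5 (mod 19) gives 27t ≡ 4 (mod 19), and since 8⁻¹ ≡ 12 (mod 19), t ≡ 10. Hence a ≡ 20 + 27·10 = 290 (mod 513).
From a ≡ 290 (mod 513) write a = 290 + 513t. Substituting into a ≡ 0 (mod 31) gives 513t ≡ 20 (mod 31), and since 17⁻¹ ≡ 11 (mod 31), t ≡ 3. Hence a ≡ 290 + 513·3 = 1829 (mod 15903).

1829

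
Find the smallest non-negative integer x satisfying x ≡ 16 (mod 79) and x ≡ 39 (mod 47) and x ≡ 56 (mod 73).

The moduli are pairwise coprime; N = 79·47·73 = 271049.
N/79 = 3431; 3431 ≡ 34 (mod 79); 34·7 ≡ 1, so inverse 7.
N/47 = 5767; 5767 ≡ 33 (mod 47); 33·10 ≡ 1, so inverse 10.
N/73 = 3713; 3713 ≡ 63 (mod 73); 63·51 ≡ 1, so inverse 51.
x ≡ 16·3431·7 + 39·5767·10 + 56·3713·51 = 13237730.
13237730 mod 271049 = 227378.

227378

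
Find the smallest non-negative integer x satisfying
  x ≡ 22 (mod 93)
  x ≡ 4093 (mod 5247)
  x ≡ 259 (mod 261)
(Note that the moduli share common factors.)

gcd(93, 5247) = 3 and 3 | (4093 − 22), so the pair is consistent; merging gives x ≡ 119527 (mod 162657), where 162657 = lcm(93, 5247).
gcd(162657, 261) = 9 and 9 | (259 − 119527), so the pair is consistent; merging gives x ≡ 932812 (mod 4717053), where 4717053 = lcm(162657, 261).
The solution is unique modulo lcm(93, 5247, 261) = 4717053.

932812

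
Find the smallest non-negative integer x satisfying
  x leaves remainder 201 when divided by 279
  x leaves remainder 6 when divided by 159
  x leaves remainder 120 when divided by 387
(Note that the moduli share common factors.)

297336

gcd(279, 159) = 3 and 3 | (6 − 201), so the pair is consistent; merging gives x ≡ 1596 (mod 14787), where 14787 = lcm(279, 159).
gcd(14787, 387) = 9 and 9 | (120 − 1596), so the pair is consistent; merging gives x ≡ 297336 (mod 635841), where 635841 = lcm(14787, 387).
The solution is unique modulo lcm(279, 159, 387) = 635841.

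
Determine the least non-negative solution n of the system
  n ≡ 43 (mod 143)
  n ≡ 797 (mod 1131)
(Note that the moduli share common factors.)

4190

gcd(143, 1131) = 13 and 13 | (797 − 43), so the pair is consistent; merging gives n ≡ 4190 (mod 12441), where 12441 = lcm(143, 1131).
The solution is unique modulo lcm(143, 1131) = 12441.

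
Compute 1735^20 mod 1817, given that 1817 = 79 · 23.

348

Mod 79: 1735 ≡ 76; 76^20 ≡ 32 (mod 79).
Mod 23: 1735 ≡ 10; 10^20 ≡ 3 (mod 23).
Combine by CRT: x ≡ 32 (mod 79), x ≡ 3 (mod 23) ⇒ x ≡ 348 (mod 1817).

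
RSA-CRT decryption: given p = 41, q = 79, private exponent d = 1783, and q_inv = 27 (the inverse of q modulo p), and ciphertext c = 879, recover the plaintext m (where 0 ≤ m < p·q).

d_p = d mod (p−1) = 1783 mod 40 = 23; d_q = d mod (q−1) = 67.
m₁ = c^(d_p) mod p: c ≡ 18 (mod 41), and 18^23 mod 41 = 10.
m₂ = c^(d_q) mod q: c ≡ 10 (mod 79), and 10^67 mod 79 = 21.
h = q_inv·(m₁ − m₂) mod p = 27·(10 − 21) mod 41 = 31.
m = m₂ + h·q = 21 + 31·79 = 2470.

2470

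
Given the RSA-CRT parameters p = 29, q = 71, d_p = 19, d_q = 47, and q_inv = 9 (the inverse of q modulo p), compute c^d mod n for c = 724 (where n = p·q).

m₁ = c^(d_p) mod p: c ≡ 28 (mod 29), and 28^19 mod 29 = 28.
m₂ = c^(d_q) mod q: c ≡ 14 (mod 71), and 14^47 mod 71 = 17.
h = q_inv·(m₁ − m₂) mod p = 9·(28 − 17) mod 29 = 12.
m = m₂ + h·q = 17 + 12·71 = 869.

869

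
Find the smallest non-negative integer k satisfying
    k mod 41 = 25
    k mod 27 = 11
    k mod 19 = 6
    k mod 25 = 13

The moduli are pairwise coprime; N = 41·27·19·25 = 525825.
N/41 = 12825; 12825 ≡ 33 (mod 41); 33·5 ≡ 1, so inverse 5.
N/27 = 19475; 19475 ≡ 8 (mod 27); 8·17 ≡ 1, so inverse 17.
N/19 = 27675; 27675 ≡ 11 (mod 19); 11·7 ≡ 1, so inverse 7.
N/25 = 21033; 21033 ≡ 8 (mod 25); 8·22 ≡ 1, so inverse 22.
k ≡ 25·12825·5 + 11·19475·17 + 6·27675·7 + 13·21033·22 = 12422738.
12422738 mod 525825 = 328763.

328763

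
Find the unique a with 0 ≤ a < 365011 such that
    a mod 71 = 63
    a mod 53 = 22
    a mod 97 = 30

From a ≡ 63 (mod 71) write a = 63 + 71t. Substituting into a ≡ 22 (mod 53) gives 71t ≡ 12 (mod 53), and since 18⁻¹ ≡ 3 (mod 53), t ≡ 36. Hence a ≡ 63 + 71·36 = 2619 (mod 3763).
From a ≡ 2619 (mod 3763) write a = 2619 + 3763t. Substituting into a ≡ 30 (mod 97) gives 3763t ≡ 30 (mod 97), and since 77⁻¹ ≡ 63 (mod 97), t ≡ 47. Hence a ≡ 2619 + 3763·47 = 179480 (mod 365011).

179480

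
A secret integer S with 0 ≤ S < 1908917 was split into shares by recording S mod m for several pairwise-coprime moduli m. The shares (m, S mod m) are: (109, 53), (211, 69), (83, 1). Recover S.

1827329

The moduli are pairwise coprime; N = 109·211·83 = 1908917.
N/109 = 17513; 17513 ≡ 73 (mod 109); 73·3 ≡ 1, so inverse 3.
N/211 = 9047; 9047 ≡ 185 (mod 211); 185·73 ≡ 1, so inverse 73.
N/83 = 22999; 22999 ≡ 8 (mod 83); 8·52 ≡ 1, so inverse 52.
S ≡ 53·17513·3 + 69·9047·73 + 1·22999·52 = 49550254.
49550254 mod 1908917 = 1827329.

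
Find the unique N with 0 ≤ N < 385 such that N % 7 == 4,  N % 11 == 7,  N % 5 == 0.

The moduli are pairwise coprime; M = 7·11·5 = 385.
M/7 = 55; 55 ≡ 6 (mod 7); 6·6 ≡ 1, so inverse 6.
M/11 = 35; 35 ≡ 2 (mod 11); 2·6 ≡ 1, so inverse 6.
M/5 = 77; 77 ≡ 2 (mod 5); 2·3 ≡ 1, so inverse 3.
N ≡ 4·55·6 + 7·35·6 + 0·77·3 = 2790.
2790 mod 385 = 95.

95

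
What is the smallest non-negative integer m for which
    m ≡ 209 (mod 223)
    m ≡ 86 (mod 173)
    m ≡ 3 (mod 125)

3819753

The moduli are pairwise coprime; N = 223·173·125 = 4822375.
N/223 = 21625; 21625 ≡ 217 (mod 223); 217·37 ≡ 1, so inverse 37.
N/173 = 27875; 27875 ≡ 22 (mod 173); 22·118 ≡ 1, so inverse 118.
N/125 = 38579; 38579 ≡ 79 (mod 125); 79·19 ≡ 1, so inverse 19.
m ≡ 209·21625·37 + 86·27875·118 + 3·38579·19 = 452300628.
452300628 mod 4822375 = 3819753.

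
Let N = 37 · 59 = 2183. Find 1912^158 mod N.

Mod 37: 1912 ≡ 25; by Fermat, exponent reduces to 158 mod 36 = 14; 25^14 ≡ 7 (mod 37).
Mod 59: 1912 ≡ 24; by Fermat, exponent reduces to 158 mod 58 = 42; 24^42 ≡ 53 (mod 59).
Combine by CRT: x ≡ 7 (mod 37), x ≡ 53 (mod 59) ⇒ x ≡ 525 (mod 2183).

525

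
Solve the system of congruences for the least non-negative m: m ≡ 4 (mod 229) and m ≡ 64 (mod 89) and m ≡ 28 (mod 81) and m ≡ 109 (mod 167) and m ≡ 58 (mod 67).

5356773271

From m ≡ 4 (mod 229) write m = 4 + 229t. Substituting into m ≡ 64 (mod 89) gives 229t ≡ 60 (mod 89), and since 51⁻¹ ≡ 7 (mod 89), t ≡ 64. Hence m ≡ 4 + 229·64 = 14660 (mod 20381).
From m ≡ 14660 (mod 20381) write m = 14660 + 20381t. Substituting into m ≡ 28 (mod 81) gives 20381t ≡ 29 (mod 81), and since 50⁻¹ ≡ 47 (mod 81), t ≡ 67. Hence m ≡ 14660 + 20381·67 = 1380187 (mod 1650861).
From m ≡ 1380187 (mod 1650861) write m = 1380187 + 1650861t. Substituting into m ≡ 109 (mod 167) gives 1650861t ≡ 10 (mod 167), and since 66⁻¹ ≡ 124 (mod 167), t ≡ 71. Hence m ≡ 1380187 + 1650861·71 = 118591318 (mod 275693787).
From m ≡ 118591318 (mod 275693787) write m = 118591318 + 275693787t. Substituting into m ≡ 58 (mod 67) gives 275693787t ≡ 13 (mod 67), and since 43⁻¹ ≡ 53 (mod 67), t ≡ 19. Hence m ≡ 118591318 + 275693787·19 = 5356773271 (mod 18471483729).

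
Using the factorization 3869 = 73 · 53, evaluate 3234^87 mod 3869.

Mod 73: 3234 ≡ 22; by Fermat, exponent reduces to 87 mod 72 = 15; 22^15 ≡ 10 (mod 73).
Mod 53: 3234 ≡ 1; by Fermat, exponent reduces to 87 mod 52 = 35; 1^35 ≡ 1 (mod 53).
Combine by CRT: x ≡ 10 (mod 73), x ≡ 1 (mod 53) ⇒ x ≡ 2492 (mod 3869).

2492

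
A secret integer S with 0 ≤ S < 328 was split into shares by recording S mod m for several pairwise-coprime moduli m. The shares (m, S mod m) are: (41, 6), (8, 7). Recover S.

From S ≡ 6 (mod 41) write S = 6 + 41t. Substituting into S ≡ 7 (mod 8) gives 41t ≡ 1 (mod 8), and since 1⁻¹ ≡ 1 (mod 8), t ≡ 1. Hence S ≡ 6 + 41·1 = 47 (mod 328).

47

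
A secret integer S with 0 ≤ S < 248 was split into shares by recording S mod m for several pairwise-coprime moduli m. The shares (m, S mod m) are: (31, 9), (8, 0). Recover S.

Combine the congruences pairwise.
From S ≡ 9 (mod 31) write S = 9 + 31t. Substituting into S ≡ 0 (mod 8) gives 31t ≡ 7 (mod 8), and since 7⁻¹ ≡ 7 (mod 8), t ≡ 1. Hence S ≡ 9 + 31·1 = 40 (mod 248).

40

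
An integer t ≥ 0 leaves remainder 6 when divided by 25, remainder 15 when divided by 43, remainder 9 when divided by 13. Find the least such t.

From t ≡ 6 (mod 25) write t = 6 + 25s. Substituting into t ≡ 15 (mod 43) gives 25s ≡ 9 (mod 43), and since 25⁻¹ ≡ 31 (mod 43), s ≡ 21. Hence t ≡ 6 + 25·21 = 531 (mod 1075).
From t ≡ 531 (mod 1075) write t = 531 + 1075s. Substituting into t ≡ 9 (mod 13) gives 1075s ≡ 11 (mod 13), and since 9⁻¹ ≡ 3 (mod 13), s ≡ 7. Hence t ≡ 531 + 1075·7 = 8056 (mod 13975).

8056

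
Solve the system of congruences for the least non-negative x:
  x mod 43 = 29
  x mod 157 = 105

From x ≡ 29 (mod 43) write x = 29 + 43t. Substituting into x ≡ 105 (mod 157) gives 43t ≡ 76 (mod 157), and since 43⁻¹ ≡ 84 (mod 157), t ≡ 104. Hence x ≡ 29 + 43·104 = 4501 (mod 6751).

4501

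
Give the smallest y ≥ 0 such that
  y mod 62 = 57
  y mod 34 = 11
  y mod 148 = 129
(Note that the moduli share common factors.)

gcd(62, 34) = 2 and 2 | (11 − 57), so the pair is consistent; merging gives y ≡ 181 (mod 1054), where 1054 = lcm(62, 34).
gcd(1054, 148) = 2 and 2 | (129 − 181), so the pair is consistent; merging gives y ≡ 31801 (mod 77996), where 77996 = lcm(1054, 148).
The solution is unique modulo lcm(62, 34, 148) = 77996.

31801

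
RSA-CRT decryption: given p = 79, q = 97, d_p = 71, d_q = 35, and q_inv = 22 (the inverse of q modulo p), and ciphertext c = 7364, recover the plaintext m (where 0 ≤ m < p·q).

m₁ = c^(d_p) mod p: c ≡ 17 (mod 79), and 17^71 mod 79 = 12.
m₂ = c^(d_q) mod q: c ≡ 89 (mod 97), and 89^35 mod 97 = 70.
h = q_inv·(m₁ − m₂) mod p = 22·(12 − 70) mod 79 = 67.
m = m₂ + h·q = 70 + 67·97 = 6569.

6569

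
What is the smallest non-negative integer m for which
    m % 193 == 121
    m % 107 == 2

14982

From m ≡ 121 (mod 193) write m = 121 + 193t. Substituting into m ≡ 2 (mod 107) gives 193t ≡ 95 (mod 107), and since 86⁻¹ ≡ 56 (mod 107), t ≡ 77. Hence m ≡ 121 + 193·77 = 14982 (mod 20651).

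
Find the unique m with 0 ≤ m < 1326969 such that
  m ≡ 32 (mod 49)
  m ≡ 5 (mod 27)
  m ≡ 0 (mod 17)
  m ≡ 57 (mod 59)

703868

Combine the congruences pairwise.
From m ≡ 32 (mod 49) write m = 32 + 49t. Substituting into m ≡ 5 (mod 27) gives 49t ≡ 0 (mod 27), and since 22⁻¹ ≡ 16 (mod 27), t ≡ 0. Hence m ≡ 32 + 49·0 = 32 (mod 1323).
From m ≡ 32 (mod 1323) write m = 32 + 1323t. Substituting into m ≡ 0 (mod 17) gives 1323t ≡ 2 (mod 17), and since 14⁻¹ ≡ 11 (mod 17), t ≡ 5. Hence m ≡ 32 + 1323·5 = 6647 (mod 22491).
From m ≡ 6647 (mod 22491) write m = 6647 + 22491t. Substituting into m ≡ 57 (mod 59) gives 22491t ≡ 18 (mod 59), and since 12⁻¹ ≡ 5 (mod 59), t ≡ 31. Hence m ≡ 6647 + 22491·31 = 703868 (mod 1326969).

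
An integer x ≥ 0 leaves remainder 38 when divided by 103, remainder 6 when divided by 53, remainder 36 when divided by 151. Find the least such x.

From x ≡ 38 (mod 103) write x = 38 + 103t. Substituting into x ≡ 6 (mod 53) gives 103t ≡ 21 (mod 53), and since 50⁻¹ ≡ 35 (mod 53), t ≡ 46. Hence x ≡ 38 + 103·46 = 4776 (mod 5459).
From x ≡ 4776 (mod 5459) write x = 4776 + 5459t. Substituting into x ≡ 36 (mod 151) gives 5459t ≡ 92 (mod 151), and since 23⁻¹ ≡ 46 (mod 151), t ≡ 4. Hence x ≡ 4776 + 5459·4 = 26612 (mod 824309).

26612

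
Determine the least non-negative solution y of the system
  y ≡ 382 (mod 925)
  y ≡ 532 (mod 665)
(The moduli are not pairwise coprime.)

gcd(925, 665) = 5 and 5 | (532 − 382), so the pair is consistent; merging gives y ≡ 100282 (mod 123025), where 123025 = lcm(925, 665).
The solution is unique modulo lcm(925, 665) = 123025.

100282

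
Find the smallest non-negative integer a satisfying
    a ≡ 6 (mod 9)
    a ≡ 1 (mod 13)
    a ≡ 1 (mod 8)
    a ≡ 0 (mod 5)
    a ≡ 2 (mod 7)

18825

The moduli are pairwise coprime; N = 9·13·8·5·7 = 32760.
N/9 = 3640; 3640 ≡ 4 (mod 9); 4·7 ≡ 1, so inverse 7.
N/13 = 2520; 2520 ≡ 11 (mod 13); 11·6 ≡ 1, so inverse 6.
N/8 = 4095; 4095 ≡ 7 (mod 8); 7·7 ≡ 1, so inverse 7.
N/5 = 6552; 6552 ≡ 2 (mod 5); 2·3 ≡ 1, so inverse 3.
N/7 = 4680; 4680 ≡ 4 (mod 7); 4·2 ≡ 1, so inverse 2.
a ≡ 6·3640·7 + 1·2520·6 + 1·4095·7 + 0·6552·3 + 2·4680·2 = 215385.
215385 mod 32760 = 18825.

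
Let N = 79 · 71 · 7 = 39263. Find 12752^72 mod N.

Mod 79: 12752 ≡ 33; 33^72 ≡ 21 (mod 79).
Mod 71: 12752 ≡ 43; by Fermat, exponent reduces to 72 mod 70 = 2; 43^2 ≡ 3 (mod 71).
Mod 7: 12752 ≡ 5; since 6 | 72, by Fermat 5^72 ≡ 1 (mod 7).
Combine by CRT: x ≡ 21 (mod 79), x ≡ 3 (mod 71), x ≡ 1 (mod 7) ⇒ x ≡ 15268 (mod 39263).

15268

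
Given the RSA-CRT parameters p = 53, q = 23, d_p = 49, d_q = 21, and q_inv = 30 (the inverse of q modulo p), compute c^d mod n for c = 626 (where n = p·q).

m₁ = c^(d_p) mod p: c ≡ 43 (mod 53), and 43^49 mod 53 = 38.
m₂ = c^(d_q) mod q: c ≡ 5 (mod 23), and 5^21 mod 23 = 14.
h = q_inv·(m₁ − m₂) mod p = 30·(38 − 14) mod 53 = 31.
m = m₂ + h·q = 14 + 31·23 = 727.

727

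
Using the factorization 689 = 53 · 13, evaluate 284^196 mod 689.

172

Mod 53: 284 ≡ 19; by Fermat, exponent reduces to 196 mod 52 = 40; 19^40 ≡ 13 (mod 53).
Mod 13: 284 ≡ 11; by Fermat, exponent reduces to 196 mod 12 = 4; 11^4 ≡ 3 (mod 13).
Combine by CRT: x ≡ 13 (mod 53), x ≡ 3 (mod 13) ⇒ x ≡ 172 (mod 689).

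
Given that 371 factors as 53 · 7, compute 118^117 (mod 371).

Mod 53: 118 ≡ 12; by Fermat, exponent reduces to 117 mod 52 = 13; 12^13 ≡ 23 (mod 53).
Mod 7: 118 ≡ 6; by Fermat, exponent reduces to 117 mod 6 = 3; 6^3 ≡ 6 (mod 7).
Combine by CRT: x ≡ 23 (mod 53), x ≡ 6 (mod 7) ⇒ x ≡ 76 (mod 371).

76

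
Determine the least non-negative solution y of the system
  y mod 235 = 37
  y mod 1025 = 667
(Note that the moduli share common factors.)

gcd(235, 1025) = 5 and 5 | (667 − 37), so the pair is consistent; merging gives y ≡ 24242 (mod 48175), where 48175 = lcm(235, 1025).
The solution is unique modulo lcm(235, 1025) = 48175.

24242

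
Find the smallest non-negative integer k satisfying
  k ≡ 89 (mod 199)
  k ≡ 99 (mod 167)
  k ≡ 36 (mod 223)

The moduli are pairwise coprime; N = 199·167·223 = 7410959.
N/199 = 37241; 37241 ≡ 28 (mod 199); 28·64 ≡ 1, so inverse 64.
N/167 = 44377; 44377 ≡ 122 (mod 167); 122·141 ≡ 1, so inverse 141.
N/223 = 33233; 33233 ≡ 6 (mod 223); 6·186 ≡ 1, so inverse 186.
k ≡ 89·37241·64 + 99·44377·141 + 36·33233·186 = 1054111447.
1054111447 mod 7410959 = 1755269.

1755269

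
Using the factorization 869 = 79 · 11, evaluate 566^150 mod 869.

441

Mod 79: 566 ≡ 13; by Fermat, exponent reduces to 150 mod 78 = 72; 13^72 ≡ 46 (mod 79).
Mod 11: 566 ≡ 5; since 10 | 150, by Fermat 5^150 ≡ 1 (mod 11).
Combine by CRT: x ≡ 46 (mod 79), x ≡ 1 (mod 11) ⇒ x ≡ 441 (mod 869).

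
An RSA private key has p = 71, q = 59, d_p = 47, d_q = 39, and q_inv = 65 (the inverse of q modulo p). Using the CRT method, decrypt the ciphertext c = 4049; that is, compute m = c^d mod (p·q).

m₁ = c^(d_p) mod p: c ≡ 2 (mod 71), and 2^47 mod 71 = 49.
m₂ = c^(d_q) mod q: c ≡ 37 (mod 59), and 37^39 mod 59 = 30.
h = q_inv·(m₁ − m₂) mod p = 65·(49 − 30) mod 71 = 28.
m = m₂ + h·q = 30 + 28·59 = 1682.

1682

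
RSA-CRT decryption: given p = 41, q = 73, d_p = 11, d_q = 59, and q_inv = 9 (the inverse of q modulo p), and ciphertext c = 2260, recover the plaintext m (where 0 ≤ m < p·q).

m₁ = c^(d_p) mod p: c ≡ 5 (mod 41), and 5^11 mod 41 = 36.
m₂ = c^(d_q) mod q: c ≡ 70 (mod 73), and 70^59 mod 73 = 24.
h = q_inv·(m₁ − m₂) mod p = 9·(36 − 24) mod 41 = 26.
m = m₂ + h·q = 24 + 26·73 = 1922.

1922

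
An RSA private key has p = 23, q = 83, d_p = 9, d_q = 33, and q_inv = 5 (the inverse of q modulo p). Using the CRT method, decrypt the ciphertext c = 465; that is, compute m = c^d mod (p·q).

471

m₁ = c^(d_p) mod p: c ≡ 5 (mod 23), and 5^9 mod 23 = 11.
m₂ = c^(d_q) mod q: c ≡ 50 (mod 83), and 50^33 mod 83 = 56.
h = q_inv·(m₁ − m₂) mod p = 5·(11 − 56) mod 23 = 5.
m = m₂ + h·q = 56 + 5·83 = 471.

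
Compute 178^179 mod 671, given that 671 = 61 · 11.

622

Mod 61: 178 ≡ 56; by Fermat, exponent reduces to 179 mod 60 = 59; 56^59 ≡ 12 (mod 61).
Mod 11: 178 ≡ 2; by Fermat, exponent reduces to 179 mod 10 = 9; 2^9 ≡ 6 (mod 11).
Combine by CRT: x ≡ 12 (mod 61), x ≡ 6 (mod 11) ⇒ x ≡ 622 (mod 671).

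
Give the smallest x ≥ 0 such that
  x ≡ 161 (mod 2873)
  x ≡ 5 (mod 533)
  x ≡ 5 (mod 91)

gcd(2873, 533) = 13 and 13 | (5 − 161), so the pair is consistent; merging gives x ≡ 86351 (mod 117793), where 117793 = lcm(2873, 533).
gcd(117793, 91) = 13 and 13 | (5 − 86351), so the pair is consistent; merging gives x ≡ 675316 (mod 824551), where 824551 = lcm(117793, 91).
The solution is unique modulo lcm(2873, 533, 91) = 824551.

675316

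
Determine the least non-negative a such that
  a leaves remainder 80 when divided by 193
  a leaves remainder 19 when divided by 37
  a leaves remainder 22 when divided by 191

1063510

From a ≡ 80 (mod 193) write a = 80 + 193t. Substituting into a ≡ 19 (mod 37) gives 193t ≡ 13 (mod 37), and since 8⁻¹ ≡ 14 (mod 37), t ≡ 34. Hence a ≡ 80 + 193·34 = 6642 (mod 7141).
From a ≡ 6642 (mod 7141) write a = 6642 + 7141t. Substituting into a ≡ 22 (mod 191) gives 7141t ≡ 65 (mod 191), and since 74⁻¹ ≡ 111 (mod 191), t ≡ 148. Hence a ≡ 6642 + 7141·148 = 1063510 (mod 1363931).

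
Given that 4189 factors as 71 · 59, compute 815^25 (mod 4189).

2937

Mod 71: 815 ≡ 34; 34^25 ≡ 26 (mod 71).
Mod 59: 815 ≡ 48; 48^25 ≡ 46 (mod 59).
Combine by CRT: x ≡ 26 (mod 71), x ≡ 46 (mod 59) ⇒ x ≡ 2937 (mod 4189).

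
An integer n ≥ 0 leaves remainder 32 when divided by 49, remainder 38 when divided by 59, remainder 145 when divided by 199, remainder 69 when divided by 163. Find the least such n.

From n ≡ 32 (mod 49) write n = 32 + 49t. Substituting into n ≡ 38 (mod 59) gives 49t ≡ 6 (mod 59), and since 49⁻¹ ≡ 53 (mod 59), t ≡ 23. Hence n ≡ 32 + 49·23 = 1159 (mod 2891).
From n ≡ 1159 (mod 2891) write n = 1159 + 2891t. Substituting into n ≡ 145 (mod 199) gives 2891t ≡ 180 (mod 199), and since 105⁻¹ ≡ 163 (mod 199), t ≡ 87. Hence n ≡ 1159 + 2891·87 = 252676 (mod 575309).
From n ≡ 252676 (mod 575309) write n = 252676 + 575309t. Substituting into n ≡ 69 (mod 163) gives 575309t ≡ 43 (mod 163), and since 82⁻¹ ≡ 2 (mod 163), t ≡ 86. Hence n ≡ 252676 + 575309·86 = 49729250 (mod 93775367).

49729250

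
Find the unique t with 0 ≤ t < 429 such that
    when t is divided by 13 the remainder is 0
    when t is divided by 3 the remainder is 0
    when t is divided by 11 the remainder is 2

156

The moduli are pairwise coprime; N = 13·3·11 = 429.
N/13 = 33; 33 ≡ 7 (mod 13); 7·2 ≡ 1, so inverse 2.
N/3 = 143; 143 ≡ 2 (mod 3); 2·2 ≡ 1, so inverse 2.
N/11 = 39; 39 ≡ 6 (mod 11); 6·2 ≡ 1, so inverse 2.
t ≡ 0·33·2 + 0·143·2 + 2·39·2 = 156.
156 mod 429 = 156.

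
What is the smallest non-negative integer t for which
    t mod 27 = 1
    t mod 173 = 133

Combine the congruences pairwise.
From t ≡ 1 (mod 27) write t = 1 + 27s. Substituting into t ≡ 133 (mod 173) gives 27s ≡ 132 (mod 173), and since 27⁻¹ ≡ 141 (mod 173), s ≡ 101. Hence t ≡ 1 + 27·101 = 2728 (mod 4671).

2728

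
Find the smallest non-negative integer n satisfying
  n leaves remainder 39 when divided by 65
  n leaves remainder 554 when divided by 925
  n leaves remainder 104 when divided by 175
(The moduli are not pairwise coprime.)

Combine the congruences pairwise.
gcd(65, 925) = 5 and 5 | (554 − 39), so the pair is consistent; merging gives n ≡ 8879 (mod 12025), where 12025 = lcm(65, 925).
gcd(12025, 175) = 25 and 25 | (104 − 8879), so the pair is consistent; merging gives n ≡ 56979 (mod 84175), where 84175 = lcm(12025, 175).
The solution is unique modulo lcm(65, 925, 175) = 84175.

56979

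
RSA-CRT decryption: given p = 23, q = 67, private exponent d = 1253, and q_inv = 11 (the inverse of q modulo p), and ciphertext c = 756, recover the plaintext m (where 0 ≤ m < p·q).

797

d_p = d mod (p−1) = 1253 mod 22 = 21; d_q = d mod (q−1) = 65.
m₁ = c^(d_p) mod p: c ≡ 20 (mod 23), and 20^21 mod 23 = 15.
m₂ = c^(d_q) mod q: c ≡ 19 (mod 67), and 19^65 mod 67 = 60.
h = q_inv·(m₁ − m₂) mod p = 11·(15 − 60) mod 23 = 11.
m = m₂ + h·q = 60 + 11·67 = 797.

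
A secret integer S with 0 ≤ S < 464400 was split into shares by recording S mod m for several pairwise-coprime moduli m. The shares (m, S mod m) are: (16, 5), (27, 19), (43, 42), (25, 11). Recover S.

276661

Combine the congruences pairwise.
From S ≡ 5 (mod 16) write S = 5 + 16t. Substituting into S ≡ 19 (mod 27) gives 16t ≡ 14 (mod 27), and since 16⁻¹ ≡ 22 (mod 27), t ≡ 11. Hence S ≡ 5 + 16·11 = 181 (mod 432).
From S ≡ 181 (mod 432) write S = 181 + 432t. Substituting into S ≡ 42 (mod 43) gives 432t ≡ 33 (mod 43), and since 2⁻¹ ≡ 22 (mod 43), t ≡ 38. Hence S ≡ 181 + 432·38 = 16597 (mod 18576).
From S ≡ 16597 (mod 18576) write S = 16597 + 18576t. Substituting into S ≡ 11 (mod 25) gives 18576t ≡ 14 (mod 25), and since 1⁻¹ ≡ 1 (mod 25), t ≡ 14. Hence S ≡ 16597 + 18576·14 = 276661 (mod 464400).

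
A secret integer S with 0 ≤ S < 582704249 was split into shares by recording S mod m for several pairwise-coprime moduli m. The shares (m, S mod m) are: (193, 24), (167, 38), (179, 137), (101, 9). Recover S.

Combine the congruences pairwise.
From S ≡ 24 (mod 193) write S = 24 + 193t. Substituting into S ≡ 38 (mod 167) gives 193t ≡ 14 (mod 167), and since 26⁻¹ ≡ 45 (mod 167), t ≡ 129. Hence S ≡ 24 + 193·129 = 24921 (mod 32231).
From S ≡ 24921 (mod 32231) write S = 24921 + 32231t. Substituting into S ≡ 137 (mod 179) gives 32231t ≡ 97 (mod 179), and since 11⁻¹ ≡ 114 (mod 179), t ≡ 139. Hence S ≡ 24921 + 32231·139 = 4505030 (mod 5769349).
From S ≡ 4505030 (mod 5769349) write S = 4505030 + 5769349t. Substituting into S ≡ 9 (mod 101) gives 5769349t ≡ 84 (mod 101), and since 27⁻¹ ≡ 15 (mod 101), t ≡ 48. Hence S ≡ 4505030 + 5769349·48 = 281433782 (mod 582704249).

281433782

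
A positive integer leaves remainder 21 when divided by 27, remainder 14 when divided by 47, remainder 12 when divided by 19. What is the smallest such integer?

From k ≡ 21 (mod 27) write k = 21 + 27t. Substituting into k ≡ 14 (mod 47) gives 27t ≡ 40 (mod 47), and since 27⁻¹ ≡ 7 (mod 47), t ≡ 45. Hence k ≡ 21 + 27·45 = 1236 (mod 1269).
From k ≡ 1236 (mod 1269) write k = 1236 + 1269t. Substituting into k ≡ 12 (mod 19) gives 1269t ≡ 11 (mod 19), and since 15⁻¹ ≡ 14 (mod 19), t ≡ 2. Hence k ≡ 1236 + 1269·2 = 3774 (mod 24111).

3774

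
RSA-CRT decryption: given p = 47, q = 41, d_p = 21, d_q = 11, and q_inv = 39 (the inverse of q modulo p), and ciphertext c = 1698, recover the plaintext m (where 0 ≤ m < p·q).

m₁ = c^(d_p) mod p: c ≡ 6 (mod 47), and 6^21 mod 47 = 17.
m₂ = c^(d_q) mod q: c ≡ 17 (mod 41), and 17^11 mod 41 = 11.
h = q_inv·(m₁ − m₂) mod p = 39·(17 − 11) mod 47 = 46.
m = m₂ + h·q = 11 + 46·41 = 1897.

1897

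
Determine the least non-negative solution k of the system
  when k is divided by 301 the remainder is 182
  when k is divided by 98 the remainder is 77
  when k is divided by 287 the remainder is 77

gcd(301, 98) = 7 and 7 | (77 − 182), so the pair is consistent; merging gives k ≡ 4095 (mod 4214), where 4214 = lcm(301, 98).
gcd(4214, 287) = 7 and 7 | (77 − 4095), so the pair is consistent; merging gives k ≡ 4095 (mod 172774), where 172774 = lcm(4214, 287).
The solution is unique modulo lcm(301, 98, 287) = 172774.

4095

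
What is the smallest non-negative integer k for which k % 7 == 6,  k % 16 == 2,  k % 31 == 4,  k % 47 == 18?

144402

Combine the congruences pairwise.
From k ≡ 6 (mod 7) write k = 6 + 7t. Substituting into k ≡ 2 (mod 16) gives 7t ≡ 12 (mod 16), and since 7⁻¹ ≡ 7 (mod 16), t ≡ 4. Hence k ≡ 6 + 7·4 = 34 (mod 112).
From k ≡ 34 (mod 112) write k = 34 + 112t. Substituting into k ≡ 4 (mod 31) gives 112t ≡ 1 (mod 31), and since 19⁻¹ ≡ 18 (mod 31), t ≡ 18. Hence k ≡ 34 + 112·18 = 2050 (mod 3472).
From k ≡ 2050 (mod 3472) write k = 2050 + 3472t. Substituting into k ≡ 18 (mod 47) gives 3472t ≡ 36 (mod 47), and since 41⁻¹ ≡ 39 (mod 47), t ≡ 41. Hence k ≡ 2050 + 3472·41 = 144402 (mod 163184).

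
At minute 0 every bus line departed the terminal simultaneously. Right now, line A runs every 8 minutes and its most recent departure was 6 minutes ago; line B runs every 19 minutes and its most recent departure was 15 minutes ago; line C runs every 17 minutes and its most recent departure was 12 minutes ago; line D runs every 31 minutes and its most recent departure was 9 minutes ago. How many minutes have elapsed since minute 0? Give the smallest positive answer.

The moduli are pairwise coprime; N = 8·19·17·31 = 80104.
N/8 = 10013; 10013 ≡ 5 (mod 8); 5·5 ≡ 1, so inverse 5.
N/19 = 4216; 4216 ≡ 17 (mod 19); 17·9 ≡ 1, so inverse 9.
N/17 = 4712; 4712 ≡ 3 (mod 17); 3·6 ≡ 1, so inverse 6.
N/31 = 2584; 2584 ≡ 11 (mod 31); 11·17 ≡ 1, so inverse 17.
t ≡ 6·10013·5 + 15·4216·9 + 12·4712·6 + 9·2584·17 = 1604166.
1604166 mod 80104 = 2086.

2086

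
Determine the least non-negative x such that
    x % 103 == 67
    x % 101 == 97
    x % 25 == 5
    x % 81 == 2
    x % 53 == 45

709028480

The moduli are pairwise coprime; N = 103·101·25·81·53 = 1116501975.
N/103 = 10839825; 10839825 ≡ 2 (mod 103); 2·52 ≡ 1, so inverse 52.
N/101 = 11054475; 11054475 ≡ 25 (mod 101); 25·97 ≡ 1, so inverse 97.
N/25 = 44660079; 44660079 ≡ 4 (mod 25); 4·19 ≡ 1, so inverse 19.
N/81 = 13783975; 13783975 ≡ 43 (mod 81); 43·49 ≡ 1, so inverse 49.
N/53 = 21066075; 21066075 ≡ 6 (mod 53); 6·9 ≡ 1, so inverse 9.
x ≡ 67·10839825·52 + 97·11054475·97 + 5·44660079·19 + 2·13783975·49 + 45·21066075·9 = 155902803005.
155902803005 mod 1116501975 = 709028480.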